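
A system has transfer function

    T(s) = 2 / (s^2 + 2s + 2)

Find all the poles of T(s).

The poles are the roots of the denominator s^2 + 2s + 2 = 0.
Using the quadratic formula: s = (-2 ± √(-4))/2 = -1 ± 1j.

s = -1 ± j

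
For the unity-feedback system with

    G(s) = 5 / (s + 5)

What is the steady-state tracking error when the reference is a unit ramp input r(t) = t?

G(s) has no poles at the origin.
This is a Type 0 system; Kv = lim_{s→0} s·G(s) = 0, so the steady-state error for a ramp input is infinite.

e_ss = ∞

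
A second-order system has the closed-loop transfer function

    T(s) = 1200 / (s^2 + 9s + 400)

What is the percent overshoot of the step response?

Comparing s^2 + 9s + 400 to s^2 + 2ζωₙs + ωₙ²: ωₙ = 20 rad/s and ζ = 9/(2·20) = 0.225.
%OS = 100·exp(−πζ/√(1−ζ²)) = 100·exp(−π·0.225/√(1−0.225²)) ≈ 48.4%.

%OS ≈ 48.4%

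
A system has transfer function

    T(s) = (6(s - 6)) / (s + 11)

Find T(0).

T(0) = -36/11 ≈ -3.273

Set s = 0: T(0) = (-36) / (11) = -36/11.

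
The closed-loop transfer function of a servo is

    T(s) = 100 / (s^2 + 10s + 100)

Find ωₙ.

ωₙ = 10 rad/s

Compare the denominator to the standard form s^2 + 2ζωₙs + ωₙ².
ωₙ² = 100, so ωₙ = 10 rad/s.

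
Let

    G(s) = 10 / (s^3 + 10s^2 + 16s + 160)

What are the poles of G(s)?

The poles are the roots of the denominator s^3 + 10s^2 + 16s + 160 = 0.
Trying s = -10: the polynomial evaluates to 0, so (s + 10) is a factor.
Dividing out leaves s^2 + 16 = 0.
The quadratic formula then gives s = 0 ± 4j.

s = 4j, -4j, -10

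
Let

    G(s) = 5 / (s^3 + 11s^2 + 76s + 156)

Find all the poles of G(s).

The poles are the roots of the denominator s^3 + 11s^2 + 76s + 156 = 0.
Trying s = -3: the polynomial evaluates to 0, so (s + 3) is a factor.
Dividing out leaves s^2 + 8s + 52 = 0.
The quadratic formula then gives s = -4 ± 6j.

s = -4 ± 6j, -3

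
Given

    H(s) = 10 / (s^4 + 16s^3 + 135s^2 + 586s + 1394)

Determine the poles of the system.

The poles are the roots of the denominator s^4 + 16s^3 + 135s^2 + 586s + 1394 = 0.
No real roots exist; factor into two real quadratics: (s^2 + 10s + 41)(s^2 + 6s + 34) = 0.
Each quadratic gives a conjugate pair via the quadratic formula.

s = -5 + 4j, -5 - 4j, -3 + 5j, -3 - 5j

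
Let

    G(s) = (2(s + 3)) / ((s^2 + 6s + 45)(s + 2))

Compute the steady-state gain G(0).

G(0) = 1/15 ≈ 0.06667

At s = 0 each factor (s + a) contributes a and each (s^2 + bs + c) contributes c.
G(0) = 2·(3) / ((45) · (2)) = 6/90 = 1/15.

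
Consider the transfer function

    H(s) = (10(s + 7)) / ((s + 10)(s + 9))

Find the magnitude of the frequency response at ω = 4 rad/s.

Substitute s = j4: numerator = 70 + j40, denominator = 74 + j76.
|H(j4)| = |70 + j40| / |74 + j76| = 80.623 / 106.08 ≈ 0.7600.

|H(j4)| ≈ 0.7600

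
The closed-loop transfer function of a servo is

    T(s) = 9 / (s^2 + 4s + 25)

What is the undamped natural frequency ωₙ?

Compare the denominator to the standard form s^2 + 2ζωₙs + ωₙ².
ωₙ² = 25, so ωₙ = 5 rad/s.

ωₙ = 5 rad/s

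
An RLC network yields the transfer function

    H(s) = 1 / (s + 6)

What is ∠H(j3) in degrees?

At s = j3: numerator = 1, denominator = 6 + j3.
∠H = ∠num − ∠den = 0° − (26.565°) = -26.57°.

∠H(j3) ≈ -26.57°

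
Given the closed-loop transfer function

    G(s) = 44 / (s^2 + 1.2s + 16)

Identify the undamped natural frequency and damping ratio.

ωₙ = 4 rad/s, ζ = 0.15

Compare the denominator to the standard form s^2 + 2ζωₙs + ωₙ².
ωₙ² = 16, so ωₙ = 4 rad/s.
2ζωₙ = 1.2, so ζ = 1.2/(2·4) = 0.15.
With ζ = 0.15 the response is underdamped.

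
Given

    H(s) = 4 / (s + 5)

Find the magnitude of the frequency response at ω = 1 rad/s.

Substitute s = j1: numerator = 4, denominator = 5 + j1.
|H(j1)| = |4| / |5 + j1| = 4 / 5.0990 ≈ 0.7845.

|H(j1)| ≈ 0.7845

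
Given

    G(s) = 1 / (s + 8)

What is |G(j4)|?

Substitute s = j4: numerator = 1, denominator = 8 + j4.
|G(j4)| = |1| / |8 + j4| = 1 / 8.9443 ≈ 0.1118.

|G(j4)| ≈ 0.1118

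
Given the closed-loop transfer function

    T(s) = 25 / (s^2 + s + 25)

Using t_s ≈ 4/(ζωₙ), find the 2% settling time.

t_s ≈ 8 s

Comparing s^2 + s + 25 to s^2 + 2ζωₙs + ωₙ²: ωₙ = 5 rad/s and ζ = 1/(2·5) = 0.1.
ζωₙ = 1/2 = 0.5, so t_s ≈ 4/(ζωₙ) = 4/0.5 = 8 s.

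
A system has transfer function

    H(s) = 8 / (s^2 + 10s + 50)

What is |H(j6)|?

Substitute s = j6: numerator = 8, denominator = 14 + j60.
|H(j6)| = |8| / |14 + j60| = 8 / 61.612 ≈ 0.1298.

|H(j6)| ≈ 0.1298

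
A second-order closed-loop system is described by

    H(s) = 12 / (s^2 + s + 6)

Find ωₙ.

Compare the denominator to the standard form s^2 + 2ζωₙs + ωₙ².
ωₙ² = 6, so ωₙ = √6 ≈ 2.449 rad/s.

ωₙ ≈ 2.449 rad/s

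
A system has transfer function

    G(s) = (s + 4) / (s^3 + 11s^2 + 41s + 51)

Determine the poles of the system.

The poles are the roots of the denominator s^3 + 11s^2 + 41s + 51 = 0.
Trying s = -3: the polynomial evaluates to 0, so (s + 3) is a factor.
Dividing out leaves s^2 + 8s + 17 = 0.
The quadratic formula then gives s = -4 ± 1j.

s = -4 ± j, -3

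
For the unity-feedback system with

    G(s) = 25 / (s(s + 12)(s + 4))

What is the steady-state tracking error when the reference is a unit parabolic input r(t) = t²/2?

e_ss = ∞

G(s) has one pole at the origin.
This is a Type 1 system; Ka = lim_{s→0} s^2·G(s) = 0, so the steady-state error for a parabola input is infinite.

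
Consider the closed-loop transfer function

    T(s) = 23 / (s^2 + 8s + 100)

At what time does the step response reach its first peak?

Comparing s^2 + 8s + 100 to s^2 + 2ζωₙs + ωₙ²: ωₙ = 10 rad/s and ζ = 8/(2·10) = 0.4.
ζωₙ = 8/2 = 4, so ω_d = ωₙ√(1−ζ²) = √(ωₙ² − (ζωₙ)²) = √(100 − 4²) = √84 ≈ 9.165 rad/s.
t_p = π/ω_d = π/9.165 ≈ 0.3428 s.

t_p ≈ 0.3428 s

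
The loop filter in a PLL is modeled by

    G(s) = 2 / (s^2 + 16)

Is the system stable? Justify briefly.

The denominator s^2 + 16 factors as (s^2 + 16), giving poles at s = ±4j.
Since the simple pole(s) at s = ±4j lie on the jω-axis with none in the right half-plane, the system is marginally stable.

marginally stable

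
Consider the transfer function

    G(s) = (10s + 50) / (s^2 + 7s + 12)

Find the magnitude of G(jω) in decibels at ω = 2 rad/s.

Substitute s = j2: numerator = 50 + j20, denominator = 8 + j14.
|G(j2)| = |50 + j20| / |8 + j14| = 53.852 / 16.125 ≈ 3.340.
In decibels: 20·log₁₀(3.340) ≈ 10.5 dB.

|G(j2)|_dB ≈ 10.5 dB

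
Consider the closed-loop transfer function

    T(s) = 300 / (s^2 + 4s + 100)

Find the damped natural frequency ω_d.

Comparing s^2 + 4s + 100 to s^2 + 2ζωₙs + ωₙ²: ωₙ = 10 rad/s and ζ = 4/(2·10) = 0.2.
ζωₙ = 4/2 = 2, so ω_d = ωₙ√(1−ζ²) = √(ωₙ² − (ζωₙ)²) = √(100 − 2²) = √96 ≈ 9.798 rad/s.

ω_d ≈ 9.798 rad/s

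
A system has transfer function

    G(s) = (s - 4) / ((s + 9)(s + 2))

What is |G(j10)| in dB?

Substitute s = j10: numerator = -4 + j10, denominator = -82 + j110.
|G(j10)| = |-4 + j10| / |-82 + j110| = 10.770 / 137.20 ≈ 0.07850.
In decibels: 20·log₁₀(0.07850) ≈ -22.1 dB.

|G(j10)|_dB ≈ -22.1 dB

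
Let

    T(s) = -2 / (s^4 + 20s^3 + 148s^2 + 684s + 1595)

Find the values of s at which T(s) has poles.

s = -2 ± 5j, -5, -11

The poles are the roots of the denominator s^4 + 20s^3 + 148s^2 + 684s + 1595 = 0.
Trying s = -5: the polynomial evaluates to 0, so (s + 5) is a factor.
Dividing out leaves s^3 + 15s^2 + 73s + 319 = 0.
This factors further as (s^2 + 4s + 29)(s + 11) = 0.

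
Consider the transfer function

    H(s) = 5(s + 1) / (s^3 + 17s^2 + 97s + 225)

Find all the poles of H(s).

s = -4 ± 3j, -9

The poles are the roots of the denominator s^3 + 17s^2 + 97s + 225 = 0.
Trying s = -9: the polynomial evaluates to 0, so (s + 9) is a factor.
Dividing out leaves s^2 + 8s + 25 = 0.
The quadratic formula then gives s = -4 ± 3j.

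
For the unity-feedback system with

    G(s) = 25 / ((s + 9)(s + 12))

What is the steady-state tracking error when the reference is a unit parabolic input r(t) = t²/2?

e_ss = ∞

G(s) has no poles at the origin.
This is a Type 0 system; Ka = lim_{s→0} s^2·G(s) = 0, so the steady-state error for a parabola input is infinite.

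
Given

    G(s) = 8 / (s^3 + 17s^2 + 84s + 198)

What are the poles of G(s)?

s = -3 ± 3j, -11

The poles are the roots of the denominator s^3 + 17s^2 + 84s + 198 = 0.
Trying s = -11: the polynomial evaluates to 0, so (s + 11) is a factor.
Dividing out leaves s^2 + 6s + 18 = 0.
The quadratic formula then gives s = -3 ± 3j.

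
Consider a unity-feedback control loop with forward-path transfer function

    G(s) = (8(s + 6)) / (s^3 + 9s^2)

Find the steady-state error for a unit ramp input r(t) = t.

G(s) has 2 poles at the origin.
This is a Type 2 system; for a ramp input the steady-state error is zero.

e_ss = 0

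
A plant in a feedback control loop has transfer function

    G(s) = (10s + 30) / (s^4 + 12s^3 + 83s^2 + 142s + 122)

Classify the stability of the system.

stable

The denominator s^4 + 12s^3 + 83s^2 + 142s + 122 factors as (s^2 + 10s + 61)(s^2 + 2s + 2), giving poles at s = -5 + 6j, -5 - 6j, -1 + j, -1 - j.
Since all poles lie strictly in the left half-plane, the system is stable.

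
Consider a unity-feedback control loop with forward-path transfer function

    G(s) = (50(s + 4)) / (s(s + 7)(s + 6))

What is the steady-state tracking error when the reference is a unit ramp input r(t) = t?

e_ss = 0.2100

G(s) has one pole at the origin.
This is a Type 1 system. Kv = lim_{s→0} s·G(s) = 200/42 = 100/21.
e_ss = 1/Kv = 1/(100/21) = 21/100 ≈ 0.2100.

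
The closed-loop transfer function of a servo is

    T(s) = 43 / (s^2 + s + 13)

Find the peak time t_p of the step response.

Comparing s^2 + s + 13 to s^2 + 2ζωₙs + ωₙ²: ωₙ = √13 ≈ 3.606 rad/s and ζ = 1/(2·√13) ≈ 0.1387.
ζωₙ = 1/2 = 0.5, so ω_d = ωₙ√(1−ζ²) = √(ωₙ² − (ζωₙ)²) = √(13 − 0.5²) = √12.75 ≈ 3.571 rad/s.
t_p = π/ω_d = π/3.571 ≈ 0.8798 s.

t_p ≈ 0.8798 s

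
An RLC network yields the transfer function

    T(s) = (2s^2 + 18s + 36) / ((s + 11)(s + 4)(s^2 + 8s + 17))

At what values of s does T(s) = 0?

s = -6, -3

Set the numerator to zero: 2s^2 + 18s + 36 = 0, i.e. 2·(s^2 + 9s + 18) = 0.
Factoring: (s + 6)(s + 3) = 0.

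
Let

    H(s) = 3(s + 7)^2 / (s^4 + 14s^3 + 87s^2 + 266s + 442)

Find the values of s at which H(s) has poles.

The poles are the roots of the denominator s^4 + 14s^3 + 87s^2 + 266s + 442 = 0.
No real roots exist; factor into two real quadratics: (s^2 + 4s + 13)(s^2 + 10s + 34) = 0.
Each quadratic gives a conjugate pair via the quadratic formula.

s = -2 + 3j, -2 - 3j, -5 + 3j, -5 - 3j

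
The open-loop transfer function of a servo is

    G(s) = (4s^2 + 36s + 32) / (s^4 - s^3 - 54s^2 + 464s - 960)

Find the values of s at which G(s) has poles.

s = 3, -10, 4 ± 4j

The poles are the roots of the denominator s^4 - s^3 - 54s^2 + 464s - 960 = 0.
Trying s = 3: the polynomial evaluates to 0, so (s - 3) is a factor.
Dividing out leaves s^3 + 2s^2 - 48s + 320 = 0.
This factors further as (s + 10)(s^2 - 8s + 32) = 0.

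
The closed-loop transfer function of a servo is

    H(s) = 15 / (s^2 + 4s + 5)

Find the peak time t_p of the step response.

Comparing s^2 + 4s + 5 to s^2 + 2ζωₙs + ωₙ²: ωₙ = √5 ≈ 2.236 rad/s and ζ = 4/(2·√5) ≈ 0.8944.
ζωₙ = 4/2 = 2, so ω_d = ωₙ√(1−ζ²) = √(ωₙ² − (ζωₙ)²) = √(5 − 2²) = √1 = 1 rad/s.
t_p = π/ω_d = π/1 ≈ 3.142 s.

t_p ≈ 3.142 s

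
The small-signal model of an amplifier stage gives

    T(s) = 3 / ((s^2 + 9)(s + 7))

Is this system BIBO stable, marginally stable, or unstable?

marginally stable

The poles can be read from the denominator factors: s = 3j, -3j, -7.
Since the simple pole(s) at s = ±3j lie on the jω-axis with none in the right half-plane, the system is marginally stable.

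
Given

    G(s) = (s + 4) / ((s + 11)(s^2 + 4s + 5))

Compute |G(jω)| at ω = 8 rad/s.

Substitute s = j8: numerator = 4 + j8, denominator = -905 - j120.
|G(j8)| = |4 + j8| / |-905 - j120| = 8.9443 / 912.92 ≈ 0.009797.

|G(j8)| ≈ 0.009797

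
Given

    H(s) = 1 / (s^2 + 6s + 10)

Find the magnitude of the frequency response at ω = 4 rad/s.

Substitute s = j4: numerator = 1, denominator = -6 + j24.
|H(j4)| = |1| / |-6 + j24| = 1 / 24.739 ≈ 0.04042.

|H(j4)| ≈ 0.04042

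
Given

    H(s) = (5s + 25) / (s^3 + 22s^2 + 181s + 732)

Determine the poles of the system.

s = -5 ± 6j, -12

The poles are the roots of the denominator s^3 + 22s^2 + 181s + 732 = 0.
Trying s = -12: the polynomial evaluates to 0, so (s + 12) is a factor.
Dividing out leaves s^2 + 10s + 61 = 0.
The quadratic formula then gives s = -5 ± 6j.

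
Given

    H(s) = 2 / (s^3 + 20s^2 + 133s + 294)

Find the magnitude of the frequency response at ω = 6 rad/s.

Substitute s = j6: numerator = 2, denominator = -426 + j582.
|H(j6)| = |2| / |-426 + j582| = 2 / 721.25 ≈ 0.002773.

|H(j6)| ≈ 0.002773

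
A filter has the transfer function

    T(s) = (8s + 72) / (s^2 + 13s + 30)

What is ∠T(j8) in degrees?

∠T(j8) ≈ -66.47°

At s = j8: numerator = 72 + j64, denominator = -34 + j104.
∠T = ∠num − ∠den = 41.634° − (108.10°) = -66.47°.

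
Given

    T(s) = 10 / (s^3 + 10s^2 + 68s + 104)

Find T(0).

T(0) = 5/52 ≈ 0.09615

Set s = 0: T(0) = (10) / (104) = 5/52.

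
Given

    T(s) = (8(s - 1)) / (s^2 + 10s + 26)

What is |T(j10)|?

|T(j10)| ≈ 0.6463

Substitute s = j10: numerator = -8 + j80, denominator = -74 + j100.
|T(j10)| = |-8 + j80| / |-74 + j100| = 80.399 / 124.40 ≈ 0.6463.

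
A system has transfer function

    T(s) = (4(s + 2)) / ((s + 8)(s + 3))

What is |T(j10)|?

|T(j10)| ≈ 0.3051

Substitute s = j10: numerator = 8 + j40, denominator = -76 + j110.
|T(j10)| = |8 + j40| / |-76 + j110| = 40.792 / 133.70 ≈ 0.3051.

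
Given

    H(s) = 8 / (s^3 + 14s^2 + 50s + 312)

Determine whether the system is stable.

stable

The denominator s^3 + 14s^2 + 50s + 312 factors as (s + 12)(s^2 + 2s + 26), giving poles at s = -12, -1 ± 5j.
Since all poles lie strictly in the left half-plane, the system is stable.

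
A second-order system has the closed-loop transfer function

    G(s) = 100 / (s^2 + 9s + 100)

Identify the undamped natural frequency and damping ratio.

Compare the denominator to the standard form s^2 + 2ζωₙs + ωₙ².
ωₙ² = 100, so ωₙ = 10 rad/s.
2ζωₙ = 9, so ζ = 9/(2·10) = 0.45.

ωₙ = 10 rad/s, ζ = 0.45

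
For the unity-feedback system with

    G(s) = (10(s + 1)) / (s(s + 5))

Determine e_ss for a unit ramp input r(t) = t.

G(s) has one pole at the origin.
This is a Type 1 system. Kv = lim_{s→0} s·G(s) = 10/5 = 2.
e_ss = 1/Kv = 1/(2) = 1/2 ≈ 0.5000.

e_ss = 0.5000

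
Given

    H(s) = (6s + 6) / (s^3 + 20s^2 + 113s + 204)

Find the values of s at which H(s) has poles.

The poles are the roots of the denominator s^3 + 20s^2 + 113s + 204 = 0.
Trying s = -12: the polynomial evaluates to 0, so (s + 12) is a factor.
Dividing out leaves s^2 + 8s + 17 = 0.
The quadratic formula then gives s = -4 ± 1j.

s = -12, -4 + j, -4 - j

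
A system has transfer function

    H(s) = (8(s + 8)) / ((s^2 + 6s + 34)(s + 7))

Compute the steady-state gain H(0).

H(0) = 32/119 ≈ 0.2689

At s = 0 each factor (s + a) contributes a and each (s^2 + bs + c) contributes c.
H(0) = 8·(8) / ((34) · (7)) = 64/238 = 32/119.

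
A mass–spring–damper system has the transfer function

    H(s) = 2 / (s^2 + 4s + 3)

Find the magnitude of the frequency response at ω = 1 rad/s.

|H(j1)| ≈ 0.4472

Substitute s = j1: numerator = 2, denominator = 2 + j4.
|H(j1)| = |2| / |2 + j4| = 2 / 4.4721 ≈ 0.4472.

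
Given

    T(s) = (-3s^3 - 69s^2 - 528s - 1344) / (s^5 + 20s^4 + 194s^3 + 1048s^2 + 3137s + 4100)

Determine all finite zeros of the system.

s = -7, -8, -8

Set the numerator to zero: -3s^3 - 69s^2 - 528s - 1344 = 0, i.e. -3·(s^3 + 23s^2 + 176s + 448) = 0.
Factoring: (s + 7)(s + 8)^2 = 0.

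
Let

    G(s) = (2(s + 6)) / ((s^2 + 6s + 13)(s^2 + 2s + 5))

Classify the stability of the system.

The poles can be read from the denominator factors: s = -3 + 2j, -3 - 2j, -1 + 2j, -1 - 2j.
Since all poles lie strictly in the left half-plane, the system is stable.

stable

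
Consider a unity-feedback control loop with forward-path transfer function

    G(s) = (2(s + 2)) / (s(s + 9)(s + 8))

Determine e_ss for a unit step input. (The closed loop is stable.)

e_ss = 0

G(s) has one pole at the origin.
This is a Type 1 system; for a step input the steady-state error is zero.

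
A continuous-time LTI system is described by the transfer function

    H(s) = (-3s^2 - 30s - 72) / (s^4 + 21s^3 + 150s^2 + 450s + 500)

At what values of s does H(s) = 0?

s = -6, -4

Set the numerator to zero: -3s^2 - 30s - 72 = 0, i.e. -3·(s^2 + 10s + 24) = 0.
Factoring: (s + 6)(s + 4) = 0.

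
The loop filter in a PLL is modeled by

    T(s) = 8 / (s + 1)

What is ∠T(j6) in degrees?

∠T(j6) ≈ -80.54°

At s = j6: numerator = 8, denominator = 1 + j6.
∠T = ∠num − ∠den = 0° − (80.538°) = -80.54°.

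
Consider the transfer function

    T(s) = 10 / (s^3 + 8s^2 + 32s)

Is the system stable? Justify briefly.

marginally stable

The denominator s^3 + 8s^2 + 32s factors as s(s^2 + 8s + 32), giving poles at s = 0, -4 + 4j, -4 - 4j.
Since the simple pole(s) at s = 0 lie on the jω-axis with none in the right half-plane, the system is marginally stable.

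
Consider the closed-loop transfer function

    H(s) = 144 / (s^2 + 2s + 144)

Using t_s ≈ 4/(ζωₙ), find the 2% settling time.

Comparing s^2 + 2s + 144 to s^2 + 2ζωₙs + ωₙ²: ωₙ = 12 rad/s and ζ = 2/(2·12) ≈ 0.08333.
ζωₙ = 2/2 = 1, so t_s ≈ 4/(ζωₙ) = 4/1 = 4 s.

t_s ≈ 4 s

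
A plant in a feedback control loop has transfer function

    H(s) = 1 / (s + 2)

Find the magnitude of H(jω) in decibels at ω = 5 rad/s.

|H(j5)|_dB ≈ -14.6 dB

Substitute s = j5: numerator = 1, denominator = 2 + j5.
|H(j5)| = |1| / |2 + j5| = 1 / 5.3852 ≈ 0.1857.
In decibels: 20·log₁₀(0.1857) ≈ -14.6 dB.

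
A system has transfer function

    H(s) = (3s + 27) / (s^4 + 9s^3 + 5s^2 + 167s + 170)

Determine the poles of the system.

s = 1 ± 4j, -10, -1

The poles are the roots of the denominator s^4 + 9s^3 + 5s^2 + 167s + 170 = 0.
Trying s = -10: the polynomial evaluates to 0, so (s + 10) is a factor.
Dividing out leaves s^3 - s^2 + 15s + 17 = 0.
This factors further as (s^2 - 2s + 17)(s + 1) = 0.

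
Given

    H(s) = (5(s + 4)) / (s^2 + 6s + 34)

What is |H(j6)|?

Substitute s = j6: numerator = 20 + j30, denominator = -2 + j36.
|H(j6)| = |20 + j30| / |-2 + j36| = 36.056 / 36.056 = 1.

|H(j6)| = 1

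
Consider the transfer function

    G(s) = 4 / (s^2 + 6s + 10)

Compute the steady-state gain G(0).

Set s = 0: G(0) = (4) / (10) = 2/5.

G(0) = 2/5 ≈ 0.4000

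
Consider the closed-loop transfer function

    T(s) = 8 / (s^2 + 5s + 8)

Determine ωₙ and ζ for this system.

Compare the denominator to the standard form s^2 + 2ζωₙs + ωₙ².
ωₙ² = 8, so ωₙ = √8 ≈ 2.828 rad/s.
2ζωₙ = 5, so ζ = 5/(2·√8) ≈ 0.8839.

ωₙ ≈ 2.828 rad/s, ζ ≈ 0.8839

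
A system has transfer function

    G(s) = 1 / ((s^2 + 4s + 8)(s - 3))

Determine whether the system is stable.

unstable

The poles can be read from the denominator factors: s = -2 + 2j, -2 - 2j, 3.
Since the pole(s) at s = 3 lie in the right half-plane, the system is unstable.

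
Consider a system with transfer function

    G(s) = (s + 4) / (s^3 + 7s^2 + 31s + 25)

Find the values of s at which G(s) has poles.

The poles are the roots of the denominator s^3 + 7s^2 + 31s + 25 = 0.
Trying s = -1: the polynomial evaluates to 0, so (s + 1) is a factor.
Dividing out leaves s^2 + 6s + 25 = 0.
The quadratic formula then gives s = -3 ± 4j.

s = -3 + 4j, -3 - 4j, -1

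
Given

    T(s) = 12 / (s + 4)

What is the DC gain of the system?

T(0) = 3

Set s = 0: T(0) = (12) / (4) = 3.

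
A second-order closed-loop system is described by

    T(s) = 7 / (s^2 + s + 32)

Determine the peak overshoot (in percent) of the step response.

Comparing s^2 + s + 32 to s^2 + 2ζωₙs + ωₙ²: ωₙ = √32 ≈ 5.657 rad/s and ζ = 1/(2·√32) ≈ 0.08839.
%OS = 100·exp(−πζ/√(1−ζ²)) = 100·exp(−π·0.08839/√(1−0.08839²)) ≈ 75.7%.

%OS ≈ 75.7%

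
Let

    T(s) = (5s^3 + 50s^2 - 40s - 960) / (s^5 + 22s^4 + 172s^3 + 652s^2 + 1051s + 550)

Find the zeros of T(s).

Set the numerator to zero: 5s^3 + 50s^2 - 40s - 960 = 0, i.e. 5·(s^3 + 10s^2 - 8s - 192) = 0.
Factoring: (s + 8)(s + 6)(s - 4) = 0.

s = -8, -6, 4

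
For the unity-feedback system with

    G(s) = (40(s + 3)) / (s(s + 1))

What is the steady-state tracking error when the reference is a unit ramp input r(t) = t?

e_ss = 0.008333

G(s) has one pole at the origin.
This is a Type 1 system. Kv = lim_{s→0} s·G(s) = 120/1.
e_ss = 1/Kv = 1/(120) = 1/120 ≈ 0.008333.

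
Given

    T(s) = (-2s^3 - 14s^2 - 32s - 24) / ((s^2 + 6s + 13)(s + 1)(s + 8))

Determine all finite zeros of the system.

Set the numerator to zero: -2s^3 - 14s^2 - 32s - 24 = 0, i.e. -2·(s^3 + 7s^2 + 16s + 12) = 0.
Factoring: (s + 2)^2(s + 3) = 0.

s = -2, -2, -3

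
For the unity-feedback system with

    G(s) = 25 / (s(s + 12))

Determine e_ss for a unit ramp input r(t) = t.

e_ss = 0.4800

G(s) has one pole at the origin.
This is a Type 1 system. Kv = lim_{s→0} s·G(s) = 25/12.
e_ss = 1/Kv = 1/(25/12) = 12/25 ≈ 0.4800.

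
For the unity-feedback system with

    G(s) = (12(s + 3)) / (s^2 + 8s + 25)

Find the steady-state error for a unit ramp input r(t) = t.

e_ss = ∞

G(s) has no poles at the origin.
This is a Type 0 system; Kv = lim_{s→0} s·G(s) = 0, so the steady-state error for a ramp input is infinite.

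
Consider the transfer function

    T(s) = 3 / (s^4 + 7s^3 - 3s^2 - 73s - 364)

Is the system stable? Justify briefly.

unstable

The denominator s^4 + 7s^3 - 3s^2 - 73s - 364 factors as (s^2 + 4s + 13)(s - 4)(s + 7), giving poles at s = -2 ± 3j, 4, -7.
Since the pole(s) at s = 4 lie in the right half-plane, the system is unstable.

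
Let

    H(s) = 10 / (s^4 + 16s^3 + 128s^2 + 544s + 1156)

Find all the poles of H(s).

The poles are the roots of the denominator s^4 + 16s^3 + 128s^2 + 544s + 1156 = 0.
No real roots exist; factor into two real quadratics: (s^2 + 10s + 34)(s^2 + 6s + 34) = 0.
Each quadratic gives a conjugate pair via the quadratic formula.

s = -5 + 3j, -5 - 3j, -3 + 5j, -3 - 5j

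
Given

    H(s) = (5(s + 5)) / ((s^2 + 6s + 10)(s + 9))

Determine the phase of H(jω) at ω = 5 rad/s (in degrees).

At s = j5: numerator = 25 + j25, denominator = -285 + j195.
∠H = ∠num − ∠den = 45° − (145.62°) = -100.6°.

∠H(j5) ≈ -100.6°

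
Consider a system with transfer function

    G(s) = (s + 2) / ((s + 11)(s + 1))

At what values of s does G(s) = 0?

s = -2

Set the numerator to zero: s + 2 = 0.
So s = -2.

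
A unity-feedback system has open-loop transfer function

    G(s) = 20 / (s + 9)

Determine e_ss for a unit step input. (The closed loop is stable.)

e_ss = 0.3103

G(s) has no poles at the origin.
This is a Type 0 system. Kp = lim_{s→0} G(s) = 20/9.
e_ss = 1/(1 + Kp) = 1/(1 + 20/9) = 9/29 ≈ 0.3103.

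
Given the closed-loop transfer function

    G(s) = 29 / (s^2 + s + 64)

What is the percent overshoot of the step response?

%OS ≈ 82.1%

Comparing s^2 + s + 64 to s^2 + 2ζωₙs + ωₙ²: ωₙ = 8 rad/s and ζ = 1/(2·8) = 0.0625.
%OS = 100·exp(−πζ/√(1−ζ²)) = 100·exp(−π·0.0625/√(1−0.0625²)) ≈ 82.1%.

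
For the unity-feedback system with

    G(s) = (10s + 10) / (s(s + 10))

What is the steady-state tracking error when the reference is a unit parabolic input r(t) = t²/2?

e_ss = ∞

G(s) has one pole at the origin.
This is a Type 1 system; Ka = lim_{s→0} s^2·G(s) = 0, so the steady-state error for a parabola input is infinite.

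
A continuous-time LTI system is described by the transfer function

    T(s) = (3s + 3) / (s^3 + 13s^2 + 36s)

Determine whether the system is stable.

marginally stable

The denominator s^3 + 13s^2 + 36s factors as s(s + 4)(s + 9), giving poles at s = 0, -4, -9.
Since the simple pole(s) at s = 0 lie on the jω-axis with none in the right half-plane, the system is marginally stable.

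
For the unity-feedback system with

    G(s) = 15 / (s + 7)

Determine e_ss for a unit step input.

G(s) has no poles at the origin.
This is a Type 0 system. Kp = lim_{s→0} G(s) = 15/7.
e_ss = 1/(1 + Kp) = 1/(1 + 15/7) = 7/22 ≈ 0.3182.

e_ss = 0.3182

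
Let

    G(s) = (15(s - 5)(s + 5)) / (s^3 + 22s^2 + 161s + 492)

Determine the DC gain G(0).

G(0) = -125/164 ≈ -0.7622

Set s = 0: G(0) = (-375) / (492) = -125/164.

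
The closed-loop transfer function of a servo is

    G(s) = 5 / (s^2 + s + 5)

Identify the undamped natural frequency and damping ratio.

Compare the denominator to the standard form s^2 + 2ζωₙs + ωₙ².
ωₙ² = 5, so ωₙ = √5 ≈ 2.236 rad/s.
2ζωₙ = 1, so ζ = 1/(2·√5) ≈ 0.2236.

ωₙ ≈ 2.236 rad/s, ζ ≈ 0.2236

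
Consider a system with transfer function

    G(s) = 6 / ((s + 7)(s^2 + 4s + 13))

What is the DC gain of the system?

At s = 0 each factor (s + a) contributes a and each (s^2 + bs + c) contributes c.
G(0) = 6·1 / ((7) · (13)) = 6/91 = 6/91.

G(0) = 6/91 ≈ 0.06593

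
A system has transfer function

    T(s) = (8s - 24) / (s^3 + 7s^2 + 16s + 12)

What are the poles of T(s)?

The poles are the roots of the denominator s^3 + 7s^2 + 16s + 12 = 0.
Trying s = -3: the polynomial evaluates to 0, so (s + 3) is a factor.
Dividing out leaves s^2 + 4s + 4 = 0.
Factoring the quadratic: (s + 2)^2 = 0.

s = -3, -2, -2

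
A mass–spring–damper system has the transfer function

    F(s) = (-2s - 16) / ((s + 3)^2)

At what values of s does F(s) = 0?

Set the numerator to zero: -2s - 16 = 0, i.e. -2·(s + 8) = 0.
So s = -8.

s = -8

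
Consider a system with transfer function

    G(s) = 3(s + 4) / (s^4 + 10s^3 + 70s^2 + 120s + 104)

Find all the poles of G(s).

s = -1 + j, -1 - j, -4 + 6j, -4 - 6j

The poles are the roots of the denominator s^4 + 10s^3 + 70s^2 + 120s + 104 = 0.
No real roots exist; factor into two real quadratics: (s^2 + 2s + 2)(s^2 + 8s + 52) = 0.
Each quadratic gives a conjugate pair via the quadratic formula.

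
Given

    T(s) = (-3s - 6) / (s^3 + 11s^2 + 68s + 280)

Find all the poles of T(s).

s = -2 + 6j, -2 - 6j, -7

The poles are the roots of the denominator s^3 + 11s^2 + 68s + 280 = 0.
Trying s = -7: the polynomial evaluates to 0, so (s + 7) is a factor.
Dividing out leaves s^2 + 4s + 40 = 0.
The quadratic formula then gives s = -2 ± 6j.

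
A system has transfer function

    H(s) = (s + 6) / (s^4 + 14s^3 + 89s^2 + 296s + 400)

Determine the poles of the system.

The poles are the roots of the denominator s^4 + 14s^3 + 89s^2 + 296s + 400 = 0.
Trying s = -4: the polynomial evaluates to 0, so (s + 4) is a factor.
Dividing out leaves s^3 + 10s^2 + 49s + 100 = 0.
This factors further as (s^2 + 6s + 25)(s + 4) = 0.

s = -4, -3 + 4j, -3 - 4j, -4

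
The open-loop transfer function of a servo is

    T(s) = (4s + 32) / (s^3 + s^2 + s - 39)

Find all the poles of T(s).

s = -2 ± 3j, 3

The poles are the roots of the denominator s^3 + s^2 + s - 39 = 0.
Trying s = 3: the polynomial evaluates to 0, so (s - 3) is a factor.
Dividing out leaves s^2 + 4s + 13 = 0.
The quadratic formula then gives s = -2 ± 3j.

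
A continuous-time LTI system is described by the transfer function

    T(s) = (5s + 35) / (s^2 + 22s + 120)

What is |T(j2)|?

|T(j2)| ≈ 0.2934

Substitute s = j2: numerator = 35 + j10, denominator = 116 + j44.
|T(j2)| = |35 + j10| / |116 + j44| = 36.401 / 124.06 ≈ 0.2934.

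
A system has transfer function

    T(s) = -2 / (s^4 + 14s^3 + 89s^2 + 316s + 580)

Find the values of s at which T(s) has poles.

The poles are the roots of the denominator s^4 + 14s^3 + 89s^2 + 316s + 580 = 0.
No real roots exist; factor into two real quadratics: (s^2 + 4s + 20)(s^2 + 10s + 29) = 0.
Each quadratic gives a conjugate pair via the quadratic formula.

s = -2 ± 4j, -5 ± 2j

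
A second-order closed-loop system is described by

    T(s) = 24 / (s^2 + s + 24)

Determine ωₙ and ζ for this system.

ωₙ ≈ 4.899 rad/s, ζ ≈ 0.1021

Compare the denominator to the standard form s^2 + 2ζωₙs + ωₙ².
ωₙ² = 24, so ωₙ = √24 ≈ 4.899 rad/s.
2ζωₙ = 1, so ζ = 1/(2·√24) ≈ 0.1021.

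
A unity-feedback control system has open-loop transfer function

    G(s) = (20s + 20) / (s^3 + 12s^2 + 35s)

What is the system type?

Factor s from the denominator: s^3 + 12s^2 + 35s = s·(s^2 + 12s + 35).
There is 1 pole at the origin, so the system is Type 1.

Type 1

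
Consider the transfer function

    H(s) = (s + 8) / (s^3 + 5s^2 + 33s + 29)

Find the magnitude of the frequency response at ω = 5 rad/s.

|H(j5)| ≈ 0.09071

Substitute s = j5: numerator = 8 + j5, denominator = -96 + j40.
|H(j5)| = |8 + j5| / |-96 + j40| = 9.4340 / 104 ≈ 0.09071.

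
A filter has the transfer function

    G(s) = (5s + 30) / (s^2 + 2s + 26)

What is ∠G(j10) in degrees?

At s = j10: numerator = 30 + j50, denominator = -74 + j20.
∠G = ∠num − ∠den = 59.036° − (164.88°) = -105.8°.

∠G(j10) ≈ -105.8°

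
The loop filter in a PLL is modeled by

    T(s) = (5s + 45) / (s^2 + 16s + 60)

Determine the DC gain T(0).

T(0) = 3/4 ≈ 0.7500

Set s = 0: T(0) = (45) / (60) = 3/4.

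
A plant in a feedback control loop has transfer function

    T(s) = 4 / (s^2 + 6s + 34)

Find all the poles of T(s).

The poles are the roots of the denominator s^2 + 6s + 34 = 0.
Using the quadratic formula: s = (-6 ± √(-100))/2 = -3 ± 5j.

s = -3 ± 5j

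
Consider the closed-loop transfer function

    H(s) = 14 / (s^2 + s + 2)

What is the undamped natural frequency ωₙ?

Compare the denominator to the standard form s^2 + 2ζωₙs + ωₙ².
ωₙ² = 2, so ωₙ = √2 ≈ 1.414 rad/s.

ωₙ ≈ 1.414 rad/s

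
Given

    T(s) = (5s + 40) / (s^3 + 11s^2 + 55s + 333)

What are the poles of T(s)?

s = -9, -1 ± 6j

The poles are the roots of the denominator s^3 + 11s^2 + 55s + 333 = 0.
Trying s = -9: the polynomial evaluates to 0, so (s + 9) is a factor.
Dividing out leaves s^2 + 2s + 37 = 0.
The quadratic formula then gives s = -1 ± 6j.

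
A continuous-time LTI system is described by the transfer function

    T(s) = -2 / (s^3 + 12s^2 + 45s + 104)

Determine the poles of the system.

s = -2 ± 3j, -8

The poles are the roots of the denominator s^3 + 12s^2 + 45s + 104 = 0.
Trying s = -8: the polynomial evaluates to 0, so (s + 8) is a factor.
Dividing out leaves s^2 + 4s + 13 = 0.
The quadratic formula then gives s = -2 ± 3j.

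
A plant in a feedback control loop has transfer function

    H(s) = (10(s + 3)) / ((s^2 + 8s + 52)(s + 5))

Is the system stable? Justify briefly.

The poles can be read from the denominator factors: s = -4 ± 6j, -5.
Since all poles lie strictly in the left half-plane, the system is stable.

stable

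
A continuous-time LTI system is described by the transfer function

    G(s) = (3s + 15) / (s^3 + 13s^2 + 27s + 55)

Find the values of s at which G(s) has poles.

s = -1 + 2j, -1 - 2j, -11

The poles are the roots of the denominator s^3 + 13s^2 + 27s + 55 = 0.
Trying s = -11: the polynomial evaluates to 0, so (s + 11) is a factor.
Dividing out leaves s^2 + 2s + 5 = 0.
The quadratic formula then gives s = -1 ± 2j.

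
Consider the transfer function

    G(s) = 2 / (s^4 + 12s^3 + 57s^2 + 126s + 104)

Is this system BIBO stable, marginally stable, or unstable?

The denominator s^4 + 12s^3 + 57s^2 + 126s + 104 factors as (s + 2)(s^2 + 6s + 13)(s + 4), giving poles at s = -2, -3 ± 2j, -4.
Since all poles lie strictly in the left half-plane, the system is stable.

stable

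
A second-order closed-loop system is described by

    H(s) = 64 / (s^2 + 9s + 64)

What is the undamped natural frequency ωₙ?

ωₙ = 8 rad/s

Compare the denominator to the standard form s^2 + 2ζωₙs + ωₙ².
ωₙ² = 64, so ωₙ = 8 rad/s.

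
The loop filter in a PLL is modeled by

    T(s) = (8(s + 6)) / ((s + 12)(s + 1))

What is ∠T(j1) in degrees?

At s = j1: numerator = 48 + j8, denominator = 11 + j13.
∠T = ∠num − ∠den = 9.4623° − (49.764°) = -40.30°.

∠T(j1) ≈ -40.30°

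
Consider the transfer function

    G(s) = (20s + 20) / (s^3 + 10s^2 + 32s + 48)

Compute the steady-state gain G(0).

G(0) = 5/12 ≈ 0.4167

Set s = 0: G(0) = (20) / (48) = 5/12.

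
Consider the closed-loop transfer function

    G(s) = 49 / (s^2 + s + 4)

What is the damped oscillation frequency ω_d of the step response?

ω_d ≈ 1.936 rad/s

Comparing s^2 + s + 4 to s^2 + 2ζωₙs + ωₙ²: ωₙ = 2 rad/s and ζ = 1/(2·2) = 0.25.
ζωₙ = 1/2 = 0.5, so ω_d = ωₙ√(1−ζ²) = √(ωₙ² − (ζωₙ)²) = √(4 − 0.5²) = √3.75 ≈ 1.936 rad/s.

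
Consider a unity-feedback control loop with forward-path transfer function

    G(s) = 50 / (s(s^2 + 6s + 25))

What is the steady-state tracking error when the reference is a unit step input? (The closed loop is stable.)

G(s) has one pole at the origin.
This is a Type 1 system; for a step input the steady-state error is zero.

e_ss = 0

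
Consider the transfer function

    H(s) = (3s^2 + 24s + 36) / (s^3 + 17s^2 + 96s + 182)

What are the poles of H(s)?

The poles are the roots of the denominator s^3 + 17s^2 + 96s + 182 = 0.
Trying s = -7: the polynomial evaluates to 0, so (s + 7) is a factor.
Dividing out leaves s^2 + 10s + 26 = 0.
The quadratic formula then gives s = -5 ± 1j.

s = -5 ± j, -7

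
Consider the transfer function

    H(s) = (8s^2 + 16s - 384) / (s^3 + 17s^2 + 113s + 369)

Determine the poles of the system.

The poles are the roots of the denominator s^3 + 17s^2 + 113s + 369 = 0.
Trying s = -9: the polynomial evaluates to 0, so (s + 9) is a factor.
Dividing out leaves s^2 + 8s + 41 = 0.
The quadratic formula then gives s = -4 ± 5j.

s = -4 + 5j, -4 - 5j, -9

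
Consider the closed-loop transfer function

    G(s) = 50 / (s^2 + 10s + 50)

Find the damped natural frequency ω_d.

Comparing s^2 + 10s + 50 to s^2 + 2ζωₙs + ωₙ²: ωₙ = √50 ≈ 7.071 rad/s and ζ = 10/(2·√50) ≈ 0.7071.
ζωₙ = 10/2 = 5, so ω_d = ωₙ√(1−ζ²) = √(ωₙ² − (ζωₙ)²) = √(50 − 5²) = √25 = 5 rad/s.

ω_d = 5 rad/s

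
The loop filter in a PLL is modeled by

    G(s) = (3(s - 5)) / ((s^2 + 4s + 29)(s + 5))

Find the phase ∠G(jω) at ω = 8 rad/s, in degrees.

∠G(j8) ≈ -73.55°

At s = j8: numerator = -15 + j24, denominator = -431 - j120.
∠G = ∠num − ∠den = 122.01° − (-164.44°) = 286.4°, which wraps to -73.55°.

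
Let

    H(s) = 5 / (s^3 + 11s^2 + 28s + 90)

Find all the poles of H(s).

s = -1 + 3j, -1 - 3j, -9

The poles are the roots of the denominator s^3 + 11s^2 + 28s + 90 = 0.
Trying s = -9: the polynomial evaluates to 0, so (s + 9) is a factor.
Dividing out leaves s^2 + 2s + 10 = 0.
The quadratic formula then gives s = -1 ± 3j.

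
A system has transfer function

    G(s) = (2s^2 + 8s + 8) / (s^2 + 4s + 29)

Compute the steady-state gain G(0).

G(0) = 8/29 ≈ 0.2759

Set s = 0: G(0) = (8) / (29) = 8/29.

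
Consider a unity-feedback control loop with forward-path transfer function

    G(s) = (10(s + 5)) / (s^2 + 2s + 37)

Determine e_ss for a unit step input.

e_ss = 0.4253

G(s) has no poles at the origin.
This is a Type 0 system. Kp = lim_{s→0} G(s) = 50/37.
e_ss = 1/(1 + Kp) = 1/(1 + 50/37) = 37/87 ≈ 0.4253.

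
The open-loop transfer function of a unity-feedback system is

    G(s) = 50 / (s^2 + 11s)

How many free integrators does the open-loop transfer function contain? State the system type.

Factor s from the denominator: s^2 + 11s = s·(s + 11).
There is 1 pole at the origin, so the system is Type 1.

Type 1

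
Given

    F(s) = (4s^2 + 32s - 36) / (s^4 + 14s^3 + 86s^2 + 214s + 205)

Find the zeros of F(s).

s = -9, 1

Set the numerator to zero: 4s^2 + 32s - 36 = 0, i.e. 4·(s^2 + 8s - 9) = 0.
Factoring: (s + 9)(s - 1) = 0.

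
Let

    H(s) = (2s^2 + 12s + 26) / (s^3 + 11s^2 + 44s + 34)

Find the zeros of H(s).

Set the numerator to zero: 2s^2 + 12s + 26 = 0, i.e. 2·(s^2 + 6s + 13) = 0.
Factoring: (s^2 + 6s + 13) = 0.

s = -3 + 2j, -3 - 2j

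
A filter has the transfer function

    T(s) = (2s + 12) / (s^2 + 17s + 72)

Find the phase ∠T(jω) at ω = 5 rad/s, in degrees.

At s = j5: numerator = 12 + j10, denominator = 47 + j85.
∠T = ∠num − ∠den = 39.806° − (61.060°) = -21.25°.

∠T(j5) ≈ -21.25°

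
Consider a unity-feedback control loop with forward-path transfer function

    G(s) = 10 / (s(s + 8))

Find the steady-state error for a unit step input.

e_ss = 0

G(s) has one pole at the origin.
This is a Type 1 system; for a step input the steady-state error is zero.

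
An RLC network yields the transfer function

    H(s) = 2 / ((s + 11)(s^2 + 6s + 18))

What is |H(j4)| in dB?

Substitute s = j4: numerator = 2, denominator = -74 + j272.
|H(j4)| = |2| / |-74 + j272| = 2 / 281.89 ≈ 0.007095.
In decibels: 20·log₁₀(0.007095) ≈ -43.0 dB.

|H(j4)|_dB ≈ -43.0 dB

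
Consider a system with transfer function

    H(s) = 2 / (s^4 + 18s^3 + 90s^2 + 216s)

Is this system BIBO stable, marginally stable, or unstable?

The denominator s^4 + 18s^3 + 90s^2 + 216s factors as s(s^2 + 6s + 18)(s + 12), giving poles at s = 0, -3 + 3j, -3 - 3j, -12.
Since the simple pole(s) at s = 0 lie on the jω-axis with none in the right half-plane, the system is marginally stable.

marginally stable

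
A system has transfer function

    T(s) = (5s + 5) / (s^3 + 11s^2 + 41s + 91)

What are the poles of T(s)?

s = -2 ± 3j, -7

The poles are the roots of the denominator s^3 + 11s^2 + 41s + 91 = 0.
Trying s = -7: the polynomial evaluates to 0, so (s + 7) is a factor.
Dividing out leaves s^2 + 4s + 13 = 0.
The quadratic formula then gives s = -2 ± 3j.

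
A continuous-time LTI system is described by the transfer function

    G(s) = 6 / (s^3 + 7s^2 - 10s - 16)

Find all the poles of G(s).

s = -8, -1, 2

The poles are the roots of the denominator s^3 + 7s^2 - 10s - 16 = 0.
Trying s = -8: the polynomial evaluates to 0, so (s + 8) is a factor.
Dividing out leaves s^2 - s - 2 = 0.
Factoring the quadratic: (s + 1)(s - 2) = 0.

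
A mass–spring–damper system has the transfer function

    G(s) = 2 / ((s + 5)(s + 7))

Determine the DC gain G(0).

G(0) = 2/35 ≈ 0.05714

Set s = 0: G(0) = (2) / (35) = 2/35.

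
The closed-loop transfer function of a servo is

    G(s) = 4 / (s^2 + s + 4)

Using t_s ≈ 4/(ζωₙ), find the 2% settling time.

Comparing s^2 + s + 4 to s^2 + 2ζωₙs + ωₙ²: ωₙ = 2 rad/s and ζ = 1/(2·2) = 0.25.
ζωₙ = 1/2 = 0.5, so t_s ≈ 4/(ζωₙ) = 4/0.5 = 8 s.

t_s ≈ 8 s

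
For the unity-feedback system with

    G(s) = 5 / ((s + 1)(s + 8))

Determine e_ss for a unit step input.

G(s) has no poles at the origin.
This is a Type 0 system. Kp = lim_{s→0} G(s) = 5/8.
e_ss = 1/(1 + Kp) = 1/(1 + 5/8) = 8/13 ≈ 0.6154.

e_ss = 0.6154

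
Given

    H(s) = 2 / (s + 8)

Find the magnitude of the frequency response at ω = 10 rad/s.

Substitute s = j10: numerator = 2, denominator = 8 + j10.
|H(j10)| = |2| / |8 + j10| = 2 / 12.806 ≈ 0.1562.

|H(j10)| ≈ 0.1562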